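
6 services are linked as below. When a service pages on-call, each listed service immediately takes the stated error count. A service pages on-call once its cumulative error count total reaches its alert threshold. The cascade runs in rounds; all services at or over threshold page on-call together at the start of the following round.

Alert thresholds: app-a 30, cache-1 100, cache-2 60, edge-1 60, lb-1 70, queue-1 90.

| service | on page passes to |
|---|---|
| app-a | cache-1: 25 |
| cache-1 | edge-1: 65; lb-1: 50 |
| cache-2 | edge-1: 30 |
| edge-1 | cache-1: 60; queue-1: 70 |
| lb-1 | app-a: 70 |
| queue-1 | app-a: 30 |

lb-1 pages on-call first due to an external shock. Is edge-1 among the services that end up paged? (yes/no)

no

Round 1 — lb-1 pages on-call (initial).
  app-a: +70 → 70 ≥ 30
Round 2 — app-a pages on-call.
  cache-1: +25 → 25 < 100
No further pages.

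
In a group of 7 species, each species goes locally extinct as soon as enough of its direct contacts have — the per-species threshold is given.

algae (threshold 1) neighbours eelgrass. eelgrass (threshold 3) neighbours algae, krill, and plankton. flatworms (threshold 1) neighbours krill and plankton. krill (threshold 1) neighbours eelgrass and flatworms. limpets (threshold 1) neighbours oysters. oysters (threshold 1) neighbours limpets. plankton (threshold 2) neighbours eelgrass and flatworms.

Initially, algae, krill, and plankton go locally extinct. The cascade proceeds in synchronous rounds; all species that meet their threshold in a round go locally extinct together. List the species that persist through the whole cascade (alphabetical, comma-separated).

limpets, oysters

Round 1 — algae, krill, plankton go locally extinct (initial).
Round 2 — checking thresholds:
  eelgrass: 3 of 3 neighbours ≥ 3, goes locally extinct.
  flatworms: 2 of 2 neighbours ≥ 1, goes locally extinct.
Round 3 — no new extinctions; cascade stops.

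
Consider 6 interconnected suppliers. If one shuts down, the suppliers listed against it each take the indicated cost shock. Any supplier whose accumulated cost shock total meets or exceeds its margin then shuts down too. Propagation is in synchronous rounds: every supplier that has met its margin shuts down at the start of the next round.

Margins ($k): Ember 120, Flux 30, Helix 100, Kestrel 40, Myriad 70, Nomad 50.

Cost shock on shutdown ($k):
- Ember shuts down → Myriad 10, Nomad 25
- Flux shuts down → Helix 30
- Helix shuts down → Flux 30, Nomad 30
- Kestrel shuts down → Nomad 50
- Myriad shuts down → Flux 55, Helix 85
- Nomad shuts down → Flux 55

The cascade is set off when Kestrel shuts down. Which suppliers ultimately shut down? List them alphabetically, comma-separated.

Flux, Kestrel, Nomad

Round 1 — Kestrel shuts down (initial).
  Nomad: +50 → 50 ≥ 50
Round 2 — Nomad shuts down.
  Flux: +55 → 55 ≥ 30
Round 3 — Flux shuts down.
  Helix: +30 → 30 < 100
No further shutdowns.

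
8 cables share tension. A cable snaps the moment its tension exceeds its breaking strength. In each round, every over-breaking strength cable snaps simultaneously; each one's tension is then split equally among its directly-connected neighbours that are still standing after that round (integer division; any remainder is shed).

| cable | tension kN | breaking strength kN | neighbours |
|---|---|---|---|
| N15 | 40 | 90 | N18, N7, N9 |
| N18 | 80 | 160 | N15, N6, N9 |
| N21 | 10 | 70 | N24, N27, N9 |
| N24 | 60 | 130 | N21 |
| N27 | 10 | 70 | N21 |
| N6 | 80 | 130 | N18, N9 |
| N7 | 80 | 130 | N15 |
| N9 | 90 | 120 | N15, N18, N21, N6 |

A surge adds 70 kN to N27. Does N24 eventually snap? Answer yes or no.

no

Round 1 — N27 at 80 > 70. N27 snaps.
  N27 sheds 80 kN to N21: 80 each.
    N21: 10+80 = 90 > 70
Round 2 — N21 snaps.
  N21 sheds 90 kN to N24, N9: 45 each.
    N24: 60+45 = 105 ≤ 130
    N9: 90+45 = 135 > 120
Round 3 — N9 snaps.
  N9 sheds 135 kN to N15, N18, N6: 45 each.
    N15: 40+45 = 85 ≤ 90
    N18: 80+45 = 125 ≤ 160
    N6: 80+45 = 125 ≤ 130
No further breaks.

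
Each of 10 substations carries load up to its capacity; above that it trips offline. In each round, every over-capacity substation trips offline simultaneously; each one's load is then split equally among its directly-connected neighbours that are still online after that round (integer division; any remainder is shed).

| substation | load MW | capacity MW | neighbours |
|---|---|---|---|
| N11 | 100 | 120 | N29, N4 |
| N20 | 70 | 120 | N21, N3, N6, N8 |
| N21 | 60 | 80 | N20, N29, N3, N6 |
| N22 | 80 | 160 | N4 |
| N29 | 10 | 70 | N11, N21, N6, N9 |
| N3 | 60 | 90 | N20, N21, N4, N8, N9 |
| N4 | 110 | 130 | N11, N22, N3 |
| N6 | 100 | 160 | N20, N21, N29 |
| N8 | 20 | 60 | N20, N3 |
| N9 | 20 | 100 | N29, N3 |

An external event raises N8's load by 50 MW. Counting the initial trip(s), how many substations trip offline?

9

Round 1 — N8 at 70 > 60. N8 trips offline.
  N8 sheds 70 MW to N20, N3: 35 each.
    N20: 70+35 = 105 ≤ 120
    N3: 60+35 = 95 > 90
Round 2 — N3 trips offline.
  N3 sheds 95 MW to N20, N21, N4, N9: 23 each (3 lost).
    N20: 105+23 = 128 > 120
    N21: 60+23 = 83 > 80
    N4: 110+23 = 133 > 130
    N9: 20+23 = 43 ≤ 100
Round 3 — N20, N21, N4 trip offline.
  N20 sheds 128 MW to N6: 128 each.
    N6: 100+128 = 228 > 160
  N21 sheds 83 MW to N29, N6: 41 each (1 lost).
    N29: 10+41 = 51 ≤ 70
    N6: 228+41 = 269 > 160
  N4 sheds 133 MW to N11, N22: 66 each (1 lost).
    N11: 100+66 = 166 > 120
    N22: 80+66 = 146 ≤ 160
Round 4 — N11, N6 trip offline.
  N11 sheds 166 MW to N29: 166 each.
    N29: 51+166 = 217 > 70
  N6 sheds 269 MW to N29: 269 each.
    N29: 217+269 = 486 > 70
Round 5 — N29 trips offline.
  N29 sheds 486 MW to N9: 486 each.
    N9: 43+486 = 529 > 100
Round 6 — N9 trips offline.
  N9 sheds 529 MW: no online neighbours, lost.
No further trips.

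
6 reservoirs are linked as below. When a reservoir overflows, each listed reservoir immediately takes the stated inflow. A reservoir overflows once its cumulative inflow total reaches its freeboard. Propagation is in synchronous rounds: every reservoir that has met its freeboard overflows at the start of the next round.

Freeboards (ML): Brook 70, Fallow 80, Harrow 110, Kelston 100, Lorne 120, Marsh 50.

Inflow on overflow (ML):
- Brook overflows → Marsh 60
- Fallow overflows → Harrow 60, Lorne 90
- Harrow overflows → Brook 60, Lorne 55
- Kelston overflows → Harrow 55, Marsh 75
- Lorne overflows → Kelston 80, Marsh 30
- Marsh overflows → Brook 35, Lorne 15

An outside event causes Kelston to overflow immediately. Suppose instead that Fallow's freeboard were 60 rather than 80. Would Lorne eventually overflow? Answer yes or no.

no

With Fallow's freeboard at 60:
Round 1 — Kelston overflows (initial).
  Harrow: +55 → 55 < 110
  Marsh: +75 → 75 ≥ 50
Round 2 — Marsh overflows.
  Brook: +35 → 35 < 70
  Lorne: +15 → 15 < 120
No further overflows.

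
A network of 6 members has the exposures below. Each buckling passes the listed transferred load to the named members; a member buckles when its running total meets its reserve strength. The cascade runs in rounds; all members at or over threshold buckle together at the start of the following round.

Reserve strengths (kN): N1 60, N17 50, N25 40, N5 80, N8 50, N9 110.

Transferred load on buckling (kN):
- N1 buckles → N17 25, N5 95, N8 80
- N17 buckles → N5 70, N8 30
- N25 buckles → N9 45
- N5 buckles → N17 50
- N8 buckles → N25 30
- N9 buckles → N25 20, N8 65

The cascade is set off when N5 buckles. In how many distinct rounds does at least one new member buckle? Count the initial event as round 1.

2

Round 1 — N5 buckles (initial).
  N17: +50 → 50 ≥ 50
Round 2 — N17 buckles.
  N8: +30 → 30 < 50
No further bucklings.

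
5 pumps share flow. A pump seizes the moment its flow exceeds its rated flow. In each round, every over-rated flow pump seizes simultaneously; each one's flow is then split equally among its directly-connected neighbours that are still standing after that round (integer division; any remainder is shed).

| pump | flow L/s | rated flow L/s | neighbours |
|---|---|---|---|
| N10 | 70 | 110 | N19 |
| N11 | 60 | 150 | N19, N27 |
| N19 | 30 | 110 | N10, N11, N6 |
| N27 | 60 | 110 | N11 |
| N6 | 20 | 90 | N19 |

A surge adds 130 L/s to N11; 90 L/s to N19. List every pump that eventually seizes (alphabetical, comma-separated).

N10, N11, N19, N27

Round 1 — N11 at 190 > 150; N19 at 120 > 110. N11, N19 seize.
  N11 sheds 190 L/s to N27: 190 each.
    N27: 60+190 = 250 > 110
  N19 sheds 120 L/s to N10, N6: 60 each.
    N10: 70+60 = 130 > 110
    N6: 20+60 = 80 ≤ 90
Round 2 — N10, N27 seize.
  N10 sheds 130 L/s: no online neighbours, lost.
  N27 sheds 250 L/s: no online neighbours, lost.
No further seizures.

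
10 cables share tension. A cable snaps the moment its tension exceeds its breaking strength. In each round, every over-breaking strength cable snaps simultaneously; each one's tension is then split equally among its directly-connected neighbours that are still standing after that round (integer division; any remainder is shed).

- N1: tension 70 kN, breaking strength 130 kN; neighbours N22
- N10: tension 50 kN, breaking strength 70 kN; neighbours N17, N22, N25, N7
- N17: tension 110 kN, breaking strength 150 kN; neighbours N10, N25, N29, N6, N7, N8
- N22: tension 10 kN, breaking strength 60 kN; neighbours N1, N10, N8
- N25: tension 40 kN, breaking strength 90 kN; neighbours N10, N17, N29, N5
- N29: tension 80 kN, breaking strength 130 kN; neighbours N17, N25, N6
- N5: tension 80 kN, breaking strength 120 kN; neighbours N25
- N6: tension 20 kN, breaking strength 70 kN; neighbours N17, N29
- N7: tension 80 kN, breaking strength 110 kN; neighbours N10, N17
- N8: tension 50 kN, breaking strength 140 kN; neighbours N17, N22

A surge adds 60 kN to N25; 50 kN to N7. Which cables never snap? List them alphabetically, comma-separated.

Round 1 — N25 at 100 > 90; N7 at 130 > 110. N25, N7 snap.
  N25 sheds 100 kN to N10, N17, N29, N5: 25 each.
    N10: 50+25 = 75 > 70
    N17: 110+25 = 135 ≤ 150
    N29: 80+25 = 105 ≤ 130
    N5: 80+25 = 105 ≤ 120
  N7 sheds 130 kN to N10, N17: 65 each.
    N10: 75+65 = 140 > 70
    N17: 135+65 = 200 > 150
Round 2 — N10, N17 snap.
  N10 sheds 140 kN to N22: 140 each.
    N22: 10+140 = 150 > 60
  N17 sheds 200 kN to N29, N6, N8: 66 each (2 lost).
    N29: 105+66 = 171 > 130
    N6: 20+66 = 86 > 70
    N8: 50+66 = 116 ≤ 140
Round 3 — N22, N29, N6 snap.
  N22 sheds 150 kN to N1, N8: 75 each.
    N1: 70+75 = 145 > 130
    N8: 116+75 = 191 > 140
  N29 sheds 171 kN: no online neighbours, lost.
  N6 sheds 86 kN: no online neighbours, lost.
Round 4 — N1, N8 snap.
  N1 sheds 145 kN: no online neighbours, lost.
  N8 sheds 191 kN: no online neighbours, lost.
No further breaks.

N5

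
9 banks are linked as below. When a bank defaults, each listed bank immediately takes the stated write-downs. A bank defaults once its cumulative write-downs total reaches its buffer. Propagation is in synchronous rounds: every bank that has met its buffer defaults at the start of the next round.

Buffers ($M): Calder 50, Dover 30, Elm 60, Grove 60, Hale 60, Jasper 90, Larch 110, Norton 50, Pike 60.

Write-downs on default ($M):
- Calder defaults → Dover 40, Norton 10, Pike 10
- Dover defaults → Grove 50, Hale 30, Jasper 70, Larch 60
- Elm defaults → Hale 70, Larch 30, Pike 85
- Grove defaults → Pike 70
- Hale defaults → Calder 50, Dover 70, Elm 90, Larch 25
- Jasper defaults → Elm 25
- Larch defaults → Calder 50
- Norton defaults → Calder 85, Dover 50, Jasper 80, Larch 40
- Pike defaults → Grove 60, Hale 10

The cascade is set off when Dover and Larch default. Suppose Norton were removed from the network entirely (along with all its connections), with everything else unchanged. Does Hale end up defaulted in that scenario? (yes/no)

no

With Norton removed:
Round 1 — Dover, Larch default (initial).
  Calder: +50 → 50 ≥ 50
  Grove: +50 → 50 < 60
  Hale: +30 → 30 < 60
  Jasper: +70 → 70 < 90
Round 2 — Calder defaults.
  Pike: +10 → 10 < 60
No further defaults.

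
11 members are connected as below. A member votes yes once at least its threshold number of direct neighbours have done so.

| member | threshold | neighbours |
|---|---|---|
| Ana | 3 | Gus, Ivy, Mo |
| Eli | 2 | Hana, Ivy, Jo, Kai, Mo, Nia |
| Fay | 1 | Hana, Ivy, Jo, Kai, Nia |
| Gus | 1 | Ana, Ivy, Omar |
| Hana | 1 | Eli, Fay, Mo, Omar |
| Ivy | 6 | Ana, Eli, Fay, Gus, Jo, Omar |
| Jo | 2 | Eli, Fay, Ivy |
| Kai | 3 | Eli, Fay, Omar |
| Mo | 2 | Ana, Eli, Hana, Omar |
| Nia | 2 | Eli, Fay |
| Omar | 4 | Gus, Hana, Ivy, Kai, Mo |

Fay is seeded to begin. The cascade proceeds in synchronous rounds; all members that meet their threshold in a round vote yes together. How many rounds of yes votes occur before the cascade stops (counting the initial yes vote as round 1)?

Round 1 — Fay votes yes (initial).
Round 2 — checking thresholds:
  Hana: 1 of 4 neighbours ≥ 1, votes yes.
  Ivy: 1 of 6 neighbours < 6, below threshold.
  Jo: 1 of 3 neighbours < 2, below threshold.
  Kai: 1 of 3 neighbours < 3, below threshold.
  Nia: 1 of 2 neighbours < 2, below threshold.
Round 3 — no new yes votes; cascade stops.

2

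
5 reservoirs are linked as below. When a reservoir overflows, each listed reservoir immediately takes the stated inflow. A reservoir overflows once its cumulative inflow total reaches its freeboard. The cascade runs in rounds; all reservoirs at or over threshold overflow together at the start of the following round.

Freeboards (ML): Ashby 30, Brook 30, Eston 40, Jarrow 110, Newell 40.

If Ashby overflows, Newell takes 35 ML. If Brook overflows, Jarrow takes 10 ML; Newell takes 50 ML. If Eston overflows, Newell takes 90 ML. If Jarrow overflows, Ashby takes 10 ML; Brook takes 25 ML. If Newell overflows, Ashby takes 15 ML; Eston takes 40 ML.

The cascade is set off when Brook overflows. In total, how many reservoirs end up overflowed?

Round 1 — Brook overflows (initial).
  Jarrow: +10 → 10 < 110
  Newell: +50 → 50 ≥ 40
Round 2 — Newell overflows.
  Ashby: +15 → 15 < 30
  Eston: +40 → 40 ≥ 40
Round 3 — Eston overflows.
No further overflows.

3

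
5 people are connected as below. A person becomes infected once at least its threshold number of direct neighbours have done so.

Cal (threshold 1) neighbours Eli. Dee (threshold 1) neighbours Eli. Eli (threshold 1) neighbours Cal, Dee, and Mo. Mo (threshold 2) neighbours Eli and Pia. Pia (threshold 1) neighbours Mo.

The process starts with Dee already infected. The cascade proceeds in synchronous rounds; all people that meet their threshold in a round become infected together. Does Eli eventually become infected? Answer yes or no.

yes

Round 1 — Dee becomes infected (initial).
Round 2 — checking thresholds:
  Eli: 1 of 3 neighbours ≥ 1, becomes infected.
Round 3 — checking thresholds:
  Cal: 1 of 1 neighbours ≥ 1, becomes infected.
  Mo: 1 of 2 neighbours < 2, holds.
Round 4 — no new infections; cascade stops.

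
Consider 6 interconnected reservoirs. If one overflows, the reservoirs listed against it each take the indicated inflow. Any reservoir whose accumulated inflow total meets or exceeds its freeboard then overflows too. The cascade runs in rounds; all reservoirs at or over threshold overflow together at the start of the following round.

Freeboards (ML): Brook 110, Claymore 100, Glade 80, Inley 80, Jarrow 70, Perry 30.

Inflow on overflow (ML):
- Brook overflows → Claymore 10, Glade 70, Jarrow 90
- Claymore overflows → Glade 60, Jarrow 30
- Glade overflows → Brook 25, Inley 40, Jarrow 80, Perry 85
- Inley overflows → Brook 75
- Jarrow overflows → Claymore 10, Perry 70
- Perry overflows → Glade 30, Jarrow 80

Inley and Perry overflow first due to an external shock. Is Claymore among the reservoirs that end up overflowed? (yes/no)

no

Round 1 — Inley, Perry overflow (initial).
  Brook: +75 → 75 < 110
  Glade: +30 → 30 < 80
  Jarrow: +80 → 80 ≥ 70
Round 2 — Jarrow overflows.
  Claymore: +10 → 10 < 100
No further overflows.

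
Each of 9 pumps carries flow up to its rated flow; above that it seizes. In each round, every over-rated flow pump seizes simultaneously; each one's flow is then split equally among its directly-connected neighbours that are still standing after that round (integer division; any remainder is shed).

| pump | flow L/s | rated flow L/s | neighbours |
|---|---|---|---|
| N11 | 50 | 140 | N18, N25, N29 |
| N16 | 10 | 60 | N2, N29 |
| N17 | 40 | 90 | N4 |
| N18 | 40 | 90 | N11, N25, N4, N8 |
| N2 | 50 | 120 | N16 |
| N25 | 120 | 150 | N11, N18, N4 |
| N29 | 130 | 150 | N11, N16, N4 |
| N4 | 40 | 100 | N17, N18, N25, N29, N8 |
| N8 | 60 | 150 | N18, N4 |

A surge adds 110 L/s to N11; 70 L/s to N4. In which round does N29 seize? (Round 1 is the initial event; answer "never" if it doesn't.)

2

Round 1 — N11 at 160 > 140; N4 at 110 > 100. N11, N4 seize.
  N11 sheds 160 L/s to N18, N25, N29: 53 each (1 lost).
    N18: 40+53 = 93 > 90
    N25: 120+53 = 173 > 150
    N29: 130+53 = 183 > 150
  N4 sheds 110 L/s to N17, N18, N25, N29, N8: 22 each.
    N17: 40+22 = 62 ≤ 90
    N18: 93+22 = 115 > 90
    N25: 173+22 = 195 > 150
    N29: 183+22 = 205 > 150
    N8: 60+22 = 82 ≤ 150
Round 2 — N18, N25, N29 seize.
  N18 sheds 115 L/s to N8: 115 each.
    N8: 82+115 = 197 > 150
  N25 sheds 195 L/s: no online neighbours, lost.
  N29 sheds 205 L/s to N16: 205 each.
    N16: 10+205 = 215 > 60
Round 3 — N16, N8 seize.
  N16 sheds 215 L/s to N2: 215 each.
    N2: 50+215 = 265 > 120
  N8 sheds 197 L/s: no online neighbours, lost.
Round 4 — N2 seizes.
  N2 sheds 265 L/s: no online neighbours, lost.
No further seizures.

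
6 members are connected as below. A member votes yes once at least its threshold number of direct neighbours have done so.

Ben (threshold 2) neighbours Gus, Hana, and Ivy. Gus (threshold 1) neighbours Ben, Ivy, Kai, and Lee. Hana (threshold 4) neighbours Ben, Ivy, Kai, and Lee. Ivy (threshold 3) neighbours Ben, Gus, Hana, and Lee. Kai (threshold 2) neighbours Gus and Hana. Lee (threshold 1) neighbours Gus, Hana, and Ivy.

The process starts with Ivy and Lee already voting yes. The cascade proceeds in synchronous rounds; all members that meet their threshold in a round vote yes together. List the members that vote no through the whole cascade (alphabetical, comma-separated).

Hana, Kai

Round 1 — Ivy, Lee vote yes (initial).
Round 2 — checking thresholds:
  Ben: 1 of 3 neighbours < 2, holds.
  Gus: 2 of 4 neighbours ≥ 1, votes yes.
  Hana: 2 of 4 neighbours < 4, holds.
Round 3 — checking thresholds:
  Ben: 2 of 3 neighbours ≥ 2, votes yes.
  Hana: 2 of 4 neighbours < 4, holds.
  Kai: 1 of 2 neighbours < 2, holds.
Round 4 — no new yes votes; cascade stops.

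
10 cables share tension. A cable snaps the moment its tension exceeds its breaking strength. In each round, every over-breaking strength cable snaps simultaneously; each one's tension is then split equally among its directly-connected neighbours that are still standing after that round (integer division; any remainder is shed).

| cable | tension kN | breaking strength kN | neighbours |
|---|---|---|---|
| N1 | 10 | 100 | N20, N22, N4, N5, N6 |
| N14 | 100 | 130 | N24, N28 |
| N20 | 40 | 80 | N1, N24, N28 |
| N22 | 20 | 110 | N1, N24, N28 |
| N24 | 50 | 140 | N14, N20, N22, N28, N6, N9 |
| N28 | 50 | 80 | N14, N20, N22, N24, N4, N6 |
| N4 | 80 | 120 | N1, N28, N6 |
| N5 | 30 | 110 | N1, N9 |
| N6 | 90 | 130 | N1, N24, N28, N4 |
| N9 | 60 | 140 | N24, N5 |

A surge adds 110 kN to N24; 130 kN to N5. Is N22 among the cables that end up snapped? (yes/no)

no

Round 1 — N24 at 160 > 140; N5 at 160 > 110. N24, N5 snap.
  N24 sheds 160 kN to N14, N20, N22, N28, N6, N9: 26 each (4 lost).
    N14: 100+26 = 126 ≤ 130
    N20: 40+26 = 66 ≤ 80
    N22: 20+26 = 46 ≤ 110
    N28: 50+26 = 76 ≤ 80
    N6: 90+26 = 116 ≤ 130
    N9: 60+26 = 86 ≤ 140
  N5 sheds 160 kN to N1, N9: 80 each.
    N1: 10+80 = 90 ≤ 100
    N9: 86+80 = 166 > 140
Round 2 — N9 snaps.
  N9 sheds 166 kN: no online neighbours, lost.
No further breaks.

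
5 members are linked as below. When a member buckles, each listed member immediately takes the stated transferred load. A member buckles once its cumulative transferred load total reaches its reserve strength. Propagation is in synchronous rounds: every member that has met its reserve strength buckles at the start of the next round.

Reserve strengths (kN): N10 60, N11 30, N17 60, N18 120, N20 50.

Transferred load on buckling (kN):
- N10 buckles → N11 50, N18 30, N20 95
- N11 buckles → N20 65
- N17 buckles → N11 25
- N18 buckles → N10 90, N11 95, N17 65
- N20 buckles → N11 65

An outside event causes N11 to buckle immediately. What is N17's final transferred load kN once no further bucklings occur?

0

Round 1 — N11 buckles (initial).
  N20: +65 → 65 ≥ 50
Round 2 — N20 buckles.
No further bucklings.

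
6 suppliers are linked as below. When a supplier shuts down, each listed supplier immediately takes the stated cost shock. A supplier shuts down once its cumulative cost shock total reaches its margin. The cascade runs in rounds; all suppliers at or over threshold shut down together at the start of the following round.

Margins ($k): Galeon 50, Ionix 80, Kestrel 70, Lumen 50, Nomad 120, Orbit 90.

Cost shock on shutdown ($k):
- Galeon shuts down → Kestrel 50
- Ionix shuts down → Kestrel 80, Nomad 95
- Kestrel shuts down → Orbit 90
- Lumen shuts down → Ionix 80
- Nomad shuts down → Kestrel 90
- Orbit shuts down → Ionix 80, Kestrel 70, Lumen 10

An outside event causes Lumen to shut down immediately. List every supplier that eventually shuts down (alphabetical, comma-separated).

Ionix, Kestrel, Lumen, Orbit

Round 1 — Lumen shuts down (initial).
  Ionix: +80 → 80 ≥ 80
Round 2 — Ionix shuts down.
  Kestrel: +80 → 80 ≥ 70
  Nomad: +95 → 95 < 120
Round 3 — Kestrel shuts down.
  Orbit: +90 → 90 ≥ 90
Round 4 — Orbit shuts down.
No further shutdowns.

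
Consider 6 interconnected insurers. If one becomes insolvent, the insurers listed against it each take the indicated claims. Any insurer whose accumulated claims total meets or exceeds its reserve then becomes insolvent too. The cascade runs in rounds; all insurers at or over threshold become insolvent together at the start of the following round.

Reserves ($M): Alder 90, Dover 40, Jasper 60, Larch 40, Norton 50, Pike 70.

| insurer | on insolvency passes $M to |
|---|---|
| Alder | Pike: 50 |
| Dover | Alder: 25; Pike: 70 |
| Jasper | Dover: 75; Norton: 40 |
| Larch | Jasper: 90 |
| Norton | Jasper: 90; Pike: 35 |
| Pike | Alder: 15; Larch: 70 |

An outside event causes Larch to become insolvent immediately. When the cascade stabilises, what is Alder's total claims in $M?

Round 1 — Larch becomes insolvent (initial).
  Jasper: +90 → 90 ≥ 60
Round 2 — Jasper becomes insolvent.
  Dover: +75 → 75 ≥ 40
  Norton: +40 → 40 < 50
Round 3 — Dover becomes insolvent.
  Alder: +25 → 25 < 90
  Pike: +70 → 70 ≥ 70
Round 4 — Pike becomes insolvent.
  Alder: +15 → 40 < 90
No further insolvencies.

40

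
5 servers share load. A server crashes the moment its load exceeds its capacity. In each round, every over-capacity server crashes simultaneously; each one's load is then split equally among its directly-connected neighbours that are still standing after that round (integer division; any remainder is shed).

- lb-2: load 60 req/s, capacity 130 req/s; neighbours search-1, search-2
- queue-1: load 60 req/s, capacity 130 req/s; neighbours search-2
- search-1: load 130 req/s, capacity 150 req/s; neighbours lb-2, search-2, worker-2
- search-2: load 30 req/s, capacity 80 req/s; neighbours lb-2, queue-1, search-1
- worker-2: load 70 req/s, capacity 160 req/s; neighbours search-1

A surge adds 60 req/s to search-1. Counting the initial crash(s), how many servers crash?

3

Round 1 — search-1 at 190 > 150. search-1 crashes.
  search-1 sheds 190 req/s to lb-2, search-2, worker-2: 63 each (1 lost).
    lb-2: 60+63 = 123 ≤ 130
    search-2: 30+63 = 93 > 80
    worker-2: 70+63 = 133 ≤ 160
Round 2 — search-2 crashes.
  search-2 sheds 93 req/s to lb-2, queue-1: 46 each (1 lost).
    lb-2: 123+46 = 169 > 130
    queue-1: 60+46 = 106 ≤ 130
Round 3 — lb-2 crashes.
  lb-2 sheds 169 req/s: no online neighbours, lost.
No further crashes.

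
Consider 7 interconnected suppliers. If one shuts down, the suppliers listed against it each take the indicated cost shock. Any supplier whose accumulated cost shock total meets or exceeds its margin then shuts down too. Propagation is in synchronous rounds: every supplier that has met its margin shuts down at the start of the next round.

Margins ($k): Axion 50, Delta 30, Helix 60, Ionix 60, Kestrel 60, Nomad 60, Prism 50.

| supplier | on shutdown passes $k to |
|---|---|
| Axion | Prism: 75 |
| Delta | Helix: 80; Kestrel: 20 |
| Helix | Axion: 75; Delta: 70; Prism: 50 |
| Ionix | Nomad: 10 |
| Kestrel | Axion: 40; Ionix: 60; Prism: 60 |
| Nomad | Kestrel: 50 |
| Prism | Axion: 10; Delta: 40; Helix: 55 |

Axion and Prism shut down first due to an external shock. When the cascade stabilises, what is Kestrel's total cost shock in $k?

Round 1 — Axion, Prism shut down (initial).
  Delta: +40 → 40 ≥ 30
  Helix: +55 → 55 < 60
Round 2 — Delta shuts down.
  Helix: +80 → 135 ≥ 60
  Kestrel: +20 → 20 < 60
Round 3 — Helix shuts down.
No further shutdowns.

20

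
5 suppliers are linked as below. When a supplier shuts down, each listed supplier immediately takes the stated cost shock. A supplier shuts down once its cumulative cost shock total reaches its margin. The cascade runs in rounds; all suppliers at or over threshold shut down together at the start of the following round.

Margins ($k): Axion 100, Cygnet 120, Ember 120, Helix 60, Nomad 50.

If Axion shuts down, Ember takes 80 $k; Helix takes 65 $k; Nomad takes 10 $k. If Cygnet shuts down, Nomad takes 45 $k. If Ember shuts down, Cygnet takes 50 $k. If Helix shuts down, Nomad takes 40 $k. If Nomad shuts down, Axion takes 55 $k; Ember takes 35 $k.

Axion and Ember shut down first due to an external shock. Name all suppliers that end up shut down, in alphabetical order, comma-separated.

Round 1 — Axion, Ember shut down (initial).
  Cygnet: +50 → 50 < 120
  Helix: +65 → 65 ≥ 60
  Nomad: +10 → 10 < 50
Round 2 — Helix shuts down.
  Nomad: +40 → 50 ≥ 50
Round 3 — Nomad shuts down.
No further shutdowns.

Axion, Ember, Helix, Nomad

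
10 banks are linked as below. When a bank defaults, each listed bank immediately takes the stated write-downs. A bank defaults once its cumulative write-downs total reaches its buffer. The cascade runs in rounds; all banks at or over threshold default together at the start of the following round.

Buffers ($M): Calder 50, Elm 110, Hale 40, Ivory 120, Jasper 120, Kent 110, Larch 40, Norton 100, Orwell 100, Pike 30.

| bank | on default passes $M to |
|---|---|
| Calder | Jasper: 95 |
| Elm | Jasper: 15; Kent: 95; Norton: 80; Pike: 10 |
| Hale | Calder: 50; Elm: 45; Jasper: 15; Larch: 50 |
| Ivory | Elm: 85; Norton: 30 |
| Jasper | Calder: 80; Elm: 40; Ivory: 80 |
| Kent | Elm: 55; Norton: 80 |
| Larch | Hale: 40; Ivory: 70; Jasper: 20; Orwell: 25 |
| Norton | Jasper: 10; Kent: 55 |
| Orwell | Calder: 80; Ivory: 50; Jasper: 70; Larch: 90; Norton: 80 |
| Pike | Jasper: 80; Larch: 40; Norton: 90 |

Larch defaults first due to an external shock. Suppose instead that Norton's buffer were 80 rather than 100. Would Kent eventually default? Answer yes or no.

yes

With Norton's buffer at 80:
Round 1 — Larch defaults (initial).
  Hale: +40 → 40 ≥ 40
  Ivory: +70 → 70 < 120
  Jasper: +20 → 20 < 120
  Orwell: +25 → 25 < 100
Round 2 — Hale defaults.
  Calder: +50 → 50 ≥ 50
  Elm: +45 → 45 < 110
  Jasper: +15 → 35 < 120
Round 3 — Calder defaults.
  Jasper: +95 → 130 ≥ 120
Round 4 — Jasper defaults.
  Elm: +40 → 85 < 110
  Ivory: +80 → 150 ≥ 120
Round 5 — Ivory defaults.
  Elm: +85 → 170 ≥ 110
  Norton: +30 → 30 < 80
Round 6 — Elm defaults.
  Kent: +95 → 95 < 110
  Norton: +80 → 110 ≥ 80
  Pike: +10 → 10 < 30
Round 7 — Norton defaults.
  Kent: +55 → 150 ≥ 110
Round 8 — Kent defaults.
No further defaults.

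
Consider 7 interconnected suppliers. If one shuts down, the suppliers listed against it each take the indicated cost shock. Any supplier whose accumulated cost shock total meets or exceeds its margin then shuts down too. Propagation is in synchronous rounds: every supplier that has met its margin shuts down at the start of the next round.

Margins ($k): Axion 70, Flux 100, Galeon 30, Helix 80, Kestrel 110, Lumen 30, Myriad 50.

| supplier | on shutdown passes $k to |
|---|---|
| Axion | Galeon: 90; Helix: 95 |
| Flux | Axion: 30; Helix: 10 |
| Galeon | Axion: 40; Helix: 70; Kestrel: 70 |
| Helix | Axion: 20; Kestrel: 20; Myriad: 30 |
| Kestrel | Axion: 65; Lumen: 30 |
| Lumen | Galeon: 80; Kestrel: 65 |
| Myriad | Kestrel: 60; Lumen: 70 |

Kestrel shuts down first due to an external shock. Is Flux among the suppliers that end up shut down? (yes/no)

Round 1 — Kestrel shuts down (initial).
  Axion: +65 → 65 < 70
  Lumen: +30 → 30 ≥ 30
Round 2 — Lumen shuts down.
  Galeon: +80 → 80 ≥ 30
Round 3 — Galeon shuts down.
  Axion: +40 → 105 ≥ 70
  Helix: +70 → 70 < 80
Round 4 — Axion shuts down.
  Helix: +95 → 165 ≥ 80
Round 5 — Helix shuts down.
  Myriad: +30 → 30 < 50
No further shutdowns.

no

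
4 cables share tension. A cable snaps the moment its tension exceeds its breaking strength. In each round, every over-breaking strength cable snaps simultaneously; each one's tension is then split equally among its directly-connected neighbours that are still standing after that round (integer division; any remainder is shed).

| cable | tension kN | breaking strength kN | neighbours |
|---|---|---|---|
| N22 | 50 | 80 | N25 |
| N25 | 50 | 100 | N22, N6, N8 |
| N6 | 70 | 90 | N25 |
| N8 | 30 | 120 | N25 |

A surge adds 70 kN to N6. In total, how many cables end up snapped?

Round 1 — N6 at 140 > 90. N6 snaps.
  N6 sheds 140 kN to N25: 140 each.
    N25: 50+140 = 190 > 100
Round 2 — N25 snaps.
  N25 sheds 190 kN to N22, N8: 95 each.
    N22: 50+95 = 145 > 80
    N8: 30+95 = 125 > 120
Round 3 — N22, N8 snap.
  N22 sheds 145 kN: no online neighbours, lost.
  N8 sheds 125 kN: no online neighbours, lost.
No further breaks.

4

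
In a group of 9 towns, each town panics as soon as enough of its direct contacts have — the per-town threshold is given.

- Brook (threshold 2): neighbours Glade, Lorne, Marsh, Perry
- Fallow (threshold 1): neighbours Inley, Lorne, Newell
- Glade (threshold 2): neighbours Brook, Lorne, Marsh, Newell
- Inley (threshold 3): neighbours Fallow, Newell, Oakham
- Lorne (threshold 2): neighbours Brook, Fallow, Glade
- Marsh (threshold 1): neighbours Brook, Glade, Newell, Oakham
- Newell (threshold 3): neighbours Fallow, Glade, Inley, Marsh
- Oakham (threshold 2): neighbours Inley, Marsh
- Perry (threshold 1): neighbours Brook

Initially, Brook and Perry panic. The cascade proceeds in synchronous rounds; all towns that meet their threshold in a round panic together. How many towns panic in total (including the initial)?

Round 1 — Brook, Perry panic (initial).
Round 2 — checking thresholds:
  Glade: 1 of 4 neighbours < 2, holds.
  Lorne: 1 of 3 neighbours < 2, holds.
  Marsh: 1 of 4 neighbours ≥ 1, panics.
Round 3 — checking thresholds:
  Glade: 2 of 4 neighbours ≥ 2, panics.
  Lorne: 1 of 3 neighbours < 2, holds.
  Newell: 1 of 4 neighbours < 3, holds.
  Oakham: 1 of 2 neighbours < 2, holds.
Round 4 — checking thresholds:
  Lorne: 2 of 3 neighbours ≥ 2, panics.
  Newell: 2 of 4 neighbours < 3, holds.
  Oakham: 1 of 2 neighbours < 2, holds.
Round 5 — checking thresholds:
  Fallow: 1 of 3 neighbours ≥ 1, panics.
  Newell: 2 of 4 neighbours < 3, holds.
  Oakham: 1 of 2 neighbours < 2, holds.
Round 6 — checking thresholds:
  Inley: 1 of 3 neighbours < 3, holds.
  Newell: 3 of 4 neighbours ≥ 3, panics.
  Oakham: 1 of 2 neighbours < 2, holds.
Round 7 — no new panics; cascade stops.

7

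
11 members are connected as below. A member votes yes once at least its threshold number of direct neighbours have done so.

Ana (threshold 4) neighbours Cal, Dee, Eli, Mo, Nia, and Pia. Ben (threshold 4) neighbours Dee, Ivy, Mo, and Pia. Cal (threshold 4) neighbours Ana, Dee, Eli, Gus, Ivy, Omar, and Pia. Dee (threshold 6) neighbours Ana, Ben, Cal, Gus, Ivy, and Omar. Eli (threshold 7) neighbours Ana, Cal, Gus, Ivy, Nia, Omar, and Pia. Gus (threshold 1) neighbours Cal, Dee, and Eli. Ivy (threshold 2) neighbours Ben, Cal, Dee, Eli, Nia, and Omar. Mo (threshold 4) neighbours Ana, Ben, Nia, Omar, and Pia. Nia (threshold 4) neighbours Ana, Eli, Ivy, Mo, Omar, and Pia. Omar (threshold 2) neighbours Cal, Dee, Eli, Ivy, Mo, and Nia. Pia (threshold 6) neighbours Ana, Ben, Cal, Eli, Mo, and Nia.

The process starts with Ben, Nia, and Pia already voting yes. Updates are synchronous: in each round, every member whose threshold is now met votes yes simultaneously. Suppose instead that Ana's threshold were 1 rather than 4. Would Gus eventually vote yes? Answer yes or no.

With Ana's threshold at 1:
Round 1 — Ben, Nia, Pia vote yes (initial).
Round 2 — checking thresholds:
  Ana: 2 of 6 neighbours ≥ 1, votes yes.
  Cal: 1 of 7 neighbours < 4, holds.
  Dee: 1 of 6 neighbours < 6, holds.
  Eli: 2 of 7 neighbours < 7, holds.
  Ivy: 2 of 6 neighbours ≥ 2, votes yes.
  Mo: 3 of 5 neighbours < 4, holds.
  Omar: 1 of 6 neighbours < 2, holds.
Round 3 — checking thresholds:
  Cal: 3 of 7 neighbours < 4, holds.
  Dee: 3 of 6 neighbours < 6, holds.
  Eli: 4 of 7 neighbours < 7, holds.
  Mo: 4 of 5 neighbours ≥ 4, votes yes.
  Omar: 2 of 6 neighbours ≥ 2, votes yes.
Round 4 — checking thresholds:
  Cal: 4 of 7 neighbours ≥ 4, votes yes.
  Dee: 4 of 6 neighbours < 6, holds.
  Eli: 5 of 7 neighbours < 7, holds.
Round 5 — checking thresholds:
  Dee: 5 of 6 neighbours < 6, holds.
  Eli: 6 of 7 neighbours < 7, holds.
  Gus: 1 of 3 neighbours ≥ 1, votes yes.
Round 6 — checking thresholds:
  Dee: 6 of 6 neighbours ≥ 6, votes yes.
  Eli: 7 of 7 neighbours ≥ 7, votes yes.
Round 7 — no new yes votes; cascade stops.

yes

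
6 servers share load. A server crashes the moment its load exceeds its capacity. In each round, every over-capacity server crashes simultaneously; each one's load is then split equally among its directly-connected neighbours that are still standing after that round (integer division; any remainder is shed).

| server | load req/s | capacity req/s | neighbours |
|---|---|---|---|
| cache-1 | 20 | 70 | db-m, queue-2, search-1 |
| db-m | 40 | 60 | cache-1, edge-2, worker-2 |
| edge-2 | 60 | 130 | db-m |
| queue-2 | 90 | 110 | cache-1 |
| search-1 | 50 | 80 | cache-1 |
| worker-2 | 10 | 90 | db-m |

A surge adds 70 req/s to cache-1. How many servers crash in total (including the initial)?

3

Round 1 — cache-1 at 90 > 70. cache-1 crashes.
  cache-1 sheds 90 req/s to db-m, queue-2, search-1: 30 each.
    db-m: 40+30 = 70 > 60
    queue-2: 90+30 = 120 > 110
    search-1: 50+30 = 80 ≤ 80
Round 2 — db-m, queue-2 crash.
  db-m sheds 70 req/s to edge-2, worker-2: 35 each.
    edge-2: 60+35 = 95 ≤ 130
    worker-2: 10+35 = 45 ≤ 90
  queue-2 sheds 120 req/s: no online neighbours, lost.
No further crashes.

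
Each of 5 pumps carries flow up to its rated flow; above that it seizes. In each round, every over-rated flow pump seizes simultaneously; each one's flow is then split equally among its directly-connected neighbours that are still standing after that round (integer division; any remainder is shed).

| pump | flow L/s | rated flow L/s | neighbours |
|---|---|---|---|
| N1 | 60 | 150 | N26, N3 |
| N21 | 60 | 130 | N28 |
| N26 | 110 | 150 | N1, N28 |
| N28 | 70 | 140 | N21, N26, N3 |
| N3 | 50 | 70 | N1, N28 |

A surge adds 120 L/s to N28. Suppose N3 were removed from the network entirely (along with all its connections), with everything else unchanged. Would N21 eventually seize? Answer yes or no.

yes

With N3 removed:
Round 1 — N28 at 190 > 140. N28 seizes.
  N28 sheds 190 L/s to N21, N26: 95 each.
    N21: 60+95 = 155 > 130
    N26: 110+95 = 205 > 150
Round 2 — N21, N26 seize.
  N21 sheds 155 L/s: no online neighbours, lost.
  N26 sheds 205 L/s to N1: 205 each.
    N1: 60+205 = 265 > 150
Round 3 — N1 seizes.
  N1 sheds 265 L/s: no online neighbours, lost.
No further seizures.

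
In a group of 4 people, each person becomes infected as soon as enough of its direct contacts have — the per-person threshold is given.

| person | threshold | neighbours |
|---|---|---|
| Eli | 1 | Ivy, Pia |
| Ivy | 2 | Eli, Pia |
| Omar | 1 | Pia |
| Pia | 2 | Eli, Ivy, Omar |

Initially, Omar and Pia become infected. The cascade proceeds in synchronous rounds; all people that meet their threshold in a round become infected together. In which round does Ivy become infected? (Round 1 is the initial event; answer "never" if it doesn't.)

3

Round 1 — Omar, Pia become infected (initial).
Round 2 — checking thresholds:
  Eli: 1 of 2 neighbours ≥ 1, becomes infected.
  Ivy: 1 of 2 neighbours < 2, not yet.
Round 3 — checking thresholds:
  Ivy: 2 of 2 neighbours ≥ 2, becomes infected.
Round 4 — no new infections; cascade stops.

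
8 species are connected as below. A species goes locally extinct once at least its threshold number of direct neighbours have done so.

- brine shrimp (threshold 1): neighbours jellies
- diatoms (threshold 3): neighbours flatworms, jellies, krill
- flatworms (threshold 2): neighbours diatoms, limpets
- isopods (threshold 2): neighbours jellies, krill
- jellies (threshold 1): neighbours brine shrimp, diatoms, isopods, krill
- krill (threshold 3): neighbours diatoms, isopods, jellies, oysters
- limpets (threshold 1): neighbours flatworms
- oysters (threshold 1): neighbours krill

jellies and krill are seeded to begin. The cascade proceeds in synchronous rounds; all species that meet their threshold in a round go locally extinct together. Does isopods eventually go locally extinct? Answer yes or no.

yes

Round 1 — jellies, krill go locally extinct (initial).
Round 2 — checking thresholds:
  brine shrimp: 1 of 1 neighbours ≥ 1, goes locally extinct.
  diatoms: 2 of 3 neighbours < 3, below threshold.
  isopods: 2 of 2 neighbours ≥ 2, goes locally extinct.
  oysters: 1 of 1 neighbours ≥ 1, goes locally extinct.
Round 3 — no new extinctions; cascade stops.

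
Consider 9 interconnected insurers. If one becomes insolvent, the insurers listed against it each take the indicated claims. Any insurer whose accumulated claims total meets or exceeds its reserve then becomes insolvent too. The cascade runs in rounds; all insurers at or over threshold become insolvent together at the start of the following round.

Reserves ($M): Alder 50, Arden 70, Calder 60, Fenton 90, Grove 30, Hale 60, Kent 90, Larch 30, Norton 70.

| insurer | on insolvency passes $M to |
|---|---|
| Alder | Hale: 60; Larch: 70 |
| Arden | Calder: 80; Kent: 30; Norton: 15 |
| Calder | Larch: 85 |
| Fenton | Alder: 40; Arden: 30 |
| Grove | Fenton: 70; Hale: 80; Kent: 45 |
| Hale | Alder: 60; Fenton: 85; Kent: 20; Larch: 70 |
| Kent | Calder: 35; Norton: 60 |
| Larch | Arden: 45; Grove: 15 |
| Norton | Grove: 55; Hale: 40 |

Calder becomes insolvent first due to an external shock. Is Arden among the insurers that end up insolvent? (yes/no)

no

Round 1 — Calder becomes insolvent (initial).
  Larch: +85 → 85 ≥ 30
Round 2 — Larch becomes insolvent.
  Arden: +45 → 45 < 70
  Grove: +15 → 15 < 30
No further insolvencies.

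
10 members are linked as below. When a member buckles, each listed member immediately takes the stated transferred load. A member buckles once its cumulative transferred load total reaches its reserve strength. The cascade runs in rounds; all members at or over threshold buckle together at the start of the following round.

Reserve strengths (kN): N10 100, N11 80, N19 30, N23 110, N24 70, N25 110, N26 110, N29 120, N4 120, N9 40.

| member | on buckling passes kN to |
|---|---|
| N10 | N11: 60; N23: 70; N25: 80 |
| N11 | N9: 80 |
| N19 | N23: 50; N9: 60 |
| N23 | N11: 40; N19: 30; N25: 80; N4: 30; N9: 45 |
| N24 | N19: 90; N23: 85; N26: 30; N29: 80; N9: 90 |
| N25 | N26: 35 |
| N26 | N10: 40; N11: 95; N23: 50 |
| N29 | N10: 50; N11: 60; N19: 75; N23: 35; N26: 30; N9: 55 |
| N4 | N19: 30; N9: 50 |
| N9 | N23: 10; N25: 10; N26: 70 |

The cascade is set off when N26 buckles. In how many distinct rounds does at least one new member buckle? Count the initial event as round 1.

Round 1 — N26 buckles (initial).
  N10: +40 → 40 < 100
  N11: +95 → 95 ≥ 80
  N23: +50 → 50 < 110
Round 2 — N11 buckles.
  N9: +80 → 80 ≥ 40
Round 3 — N9 buckles.
  N23: +10 → 60 < 110
  N25: +10 → 10 < 110
No further bucklings.

3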